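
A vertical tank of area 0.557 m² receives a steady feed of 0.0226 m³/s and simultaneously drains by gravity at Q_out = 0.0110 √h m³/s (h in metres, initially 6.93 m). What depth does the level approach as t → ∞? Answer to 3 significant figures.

Accumulation of liquid (constant cross-section A): A dh/dt = Q_in − 0.0110 √h. At steady state dh/dt = 0:
Q_in = 0.0110 √h_ss ⇒ √h_ss = 0.0226/0.0110 = 2.0545.
h_ss = 2.0545² = 4.2212 m. (Since h₀ = 6.93 m > h_ss, the level will fall toward this value.)

4.22 m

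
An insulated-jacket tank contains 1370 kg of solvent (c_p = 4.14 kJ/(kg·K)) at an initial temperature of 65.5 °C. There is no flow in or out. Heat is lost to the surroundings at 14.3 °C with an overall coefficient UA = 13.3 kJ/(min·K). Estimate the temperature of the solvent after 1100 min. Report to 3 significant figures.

18.2 °C

First-law balance (no shaft work): M c_p dT/dt = −UA(T − T_amb).
dT/dt = (T_ss − T)/τ with T_ss = T_amb = 14.300 °C, τ = M c_p/UA = 1370·4.14/13.3 = 426.45 min.
Integrating: T(t) = T_ss + (T₀ − T_ss) e^(−t/τ).
T(1100) = 14.300 + (51.200)·0.075817 = 18.182 °C.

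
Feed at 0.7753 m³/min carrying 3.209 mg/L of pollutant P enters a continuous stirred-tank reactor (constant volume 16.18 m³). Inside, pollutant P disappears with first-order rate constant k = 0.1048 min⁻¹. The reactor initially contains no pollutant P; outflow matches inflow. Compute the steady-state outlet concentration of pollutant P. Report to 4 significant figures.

1.007 mg/L

Accumulation = in − out − consumed: V dC/dt = Q C_in − Q C − k V C.
Steady state (dC/dt = 0): C_ss = Q C_in/(Q + kV) = C_in/(1 + kV/Q).
C_ss = 0.7753·3.209/(0.7753 + 0.1048·16.18) = 2.48794/2.47096 = 1.00687 mg/L.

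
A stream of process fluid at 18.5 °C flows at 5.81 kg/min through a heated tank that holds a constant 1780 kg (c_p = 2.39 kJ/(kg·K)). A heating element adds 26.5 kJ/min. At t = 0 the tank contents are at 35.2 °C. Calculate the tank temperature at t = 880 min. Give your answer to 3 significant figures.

Heat balance on the well-mixed liquid: M c_p dT/dt = ṁ c_p (T_in − T) + 26.5.
τ = M/ṁ = 306.37 min; T_ss = T_in + Q̇/(ṁ c_p) = 18.5 + 26.5/(5.81·2.39) = 20.408 °C.
This is linear first-order; T(t) = T_ss + (T₀ − T_ss) e^(−t/τ).
T(880) = 20.408 + (14.792)·e^(−880/306.37) = 20.408 + (14.792)·0.056565 = 21.245 °C.

21.2 °C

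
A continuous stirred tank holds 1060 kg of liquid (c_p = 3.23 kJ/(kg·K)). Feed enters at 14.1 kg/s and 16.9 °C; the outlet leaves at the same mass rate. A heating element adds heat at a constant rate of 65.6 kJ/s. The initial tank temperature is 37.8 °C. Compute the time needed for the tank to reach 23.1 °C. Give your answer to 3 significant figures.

M c_p dT/dt = ṁ c_p (T_in − T) + Q̇.
τ = M/ṁ = 75.177 s; T_ss = T_in + Q̇/(ṁ c_p) = 18.340 °C.
T(t) = T_ss + (T₀ − T_ss) e^(−t/τ). Set T = 23.1:
e^(−t/τ) = (23.1 − 18.340)/(37.8 − 18.340) = 0.24459
t = −75.177 · ln(0.24459) = 105.86 s.

106 s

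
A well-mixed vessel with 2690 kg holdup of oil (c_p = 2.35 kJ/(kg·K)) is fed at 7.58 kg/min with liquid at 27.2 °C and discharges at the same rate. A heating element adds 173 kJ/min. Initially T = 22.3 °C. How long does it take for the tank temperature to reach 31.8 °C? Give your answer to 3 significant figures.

373 min

Heat balance on the well-mixed liquid: M c_p dT/dt = ṁ c_p (T_in − T) + 173.
τ = M/ṁ = 354.88 min; T_ss = T_in + Q̇/(ṁ c_p) = 36.912 °C.
T(t) = T_ss + (T₀ − T_ss) e^(−t/τ). Set T = 31.8:
e^(−t/τ) = (31.8 − 36.912)/(22.3 − 36.912) = 0.34985
t = −354.88 · ln(0.34985) = 372.71 min.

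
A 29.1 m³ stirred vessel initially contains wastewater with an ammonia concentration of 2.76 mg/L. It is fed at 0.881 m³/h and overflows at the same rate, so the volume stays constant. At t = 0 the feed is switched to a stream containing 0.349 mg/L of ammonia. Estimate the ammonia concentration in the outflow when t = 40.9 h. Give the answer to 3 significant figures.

Transient balance on the dissolved component: V dC/dt = Q(C_in − C).
Time constant τ = V/Q = 29.1/0.881 = 33.031 h.
Solution: C(t) = C_in + (C₀ − C_in) e^(−t/τ).
C(40.9) = 0.349 + (2.76 − 0.349)·e^(−40.9/33.031) = 0.349 + (2.4110)·0.28989 = 1.0479 mg/L.

1.05 mg/L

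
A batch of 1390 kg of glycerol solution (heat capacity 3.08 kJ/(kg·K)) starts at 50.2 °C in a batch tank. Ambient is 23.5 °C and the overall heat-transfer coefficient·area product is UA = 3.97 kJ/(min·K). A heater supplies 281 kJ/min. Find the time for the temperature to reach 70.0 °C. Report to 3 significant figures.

643 min

Energy balance: M c_p dT/dt = −UA(T − T_amb) + Q̇.
τ = M c_p/UA = 1078.4 min; T_ss = T_amb + Q̇/UA = 23.5 + 281/3.97 = 94.281 °C.
T(t) = T_ss + (T₀ − T_ss)e^(−t/τ); set T = 70.0:
t = −τ ln[(T − T_ss)/(T₀ − T_ss)] = −1078.4 · ln(0.55083) = 643.08 min.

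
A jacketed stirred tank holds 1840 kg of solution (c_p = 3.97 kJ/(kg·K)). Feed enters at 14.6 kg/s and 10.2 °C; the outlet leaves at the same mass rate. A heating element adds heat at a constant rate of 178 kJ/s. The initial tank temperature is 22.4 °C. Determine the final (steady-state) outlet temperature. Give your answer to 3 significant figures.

13.3 °C

Unsteady energy balance on the tank contents: M c_p dT/dt = ṁ c_p (T_in − T) + 178.
At steady state dT/dt = 0 ⇒ T_ss = T_in + Q̇/(ṁ c_p) = 10.2 + 178/(14.6·3.97) = 13.271 °C.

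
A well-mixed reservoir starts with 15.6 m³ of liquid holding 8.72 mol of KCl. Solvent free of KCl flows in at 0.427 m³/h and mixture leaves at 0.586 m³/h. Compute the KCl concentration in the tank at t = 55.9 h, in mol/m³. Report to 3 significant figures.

0.0580 mol/m³

Total volume: dV/dt = Q_in − Q_out = -0.15900 m³/h, so V(t) = 15.6 − 0.15900 t and V(55.9) = 6.7119 m³.
Species balance (pure solvent in): dm/dt = −Q_out · m/V(t).
dm/m = −Q_out dt/(V₀ − 0.15900 t); integrating gives ln(m/m₀) = −(Q_out/(Q_in−Q_out)) ln(V/V₀).
m = m₀ (V₀/V)^(Q_out/(Q_in−Q_out)) = 8.72 × (15.6/6.7119)^(-3.6855) = 0.38957 mol.
C = m/V = 0.38957/6.7119 = 0.058041 mol/m³.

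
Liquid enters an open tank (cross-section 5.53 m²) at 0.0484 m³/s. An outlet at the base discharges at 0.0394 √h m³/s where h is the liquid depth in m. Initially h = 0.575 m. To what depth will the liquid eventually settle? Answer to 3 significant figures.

1.51 m

Volume balance on the tank: A dh/dt = Q_in − 0.0394 √h. At steady state dh/dt = 0:
Q_in = 0.0394 √h_ss ⇒ √h_ss = 0.0484/0.0394 = 1.2284.
h_ss = 1.2284² = 1.5090 m. (Since h₀ = 0.575 m < h_ss, the level will rise toward this value.)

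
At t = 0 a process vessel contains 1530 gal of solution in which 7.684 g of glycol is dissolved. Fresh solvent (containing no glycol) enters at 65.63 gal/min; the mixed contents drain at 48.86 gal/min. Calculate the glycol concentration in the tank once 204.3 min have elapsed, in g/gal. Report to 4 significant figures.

Total volume: dV/dt = Q_in − Q_out = 16.7700 gal/min, so V(t) = 1530 + 16.7700 t and V(204.3) = 4956.11 gal.
Species balance (pure solvent in): dm/dt = −Q_out · m/V(t).
Separate: dm/m = −Q_out dt/V(t) ⇒ ln(m/m₀) = −(Q_out/(Q_in−Q_out)) ln(V/V₀).
m = m₀ (V₀/V)^(Q_out/(Q_in−Q_out)) = 7.684 × (1530/4956.11)^(2.91354) = 0.250250 g.
C = m/V = 0.250250/4956.11 = 5.04932e-05 g/gal.

5.049e-05 g/gal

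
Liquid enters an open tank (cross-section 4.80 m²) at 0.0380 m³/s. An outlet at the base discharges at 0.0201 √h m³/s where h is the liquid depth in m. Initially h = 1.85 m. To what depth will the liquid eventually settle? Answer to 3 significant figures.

Level balance: A dh/dt = 0.0380 − 0.0201 √h. Setting dh/dt = 0:
Q_in = 0.0201 √h_ss ⇒ √h_ss = 0.0380/0.0201 = 1.8905.
h_ss = 1.8905² = 3.5742 m. (Since h₀ = 1.85 m < h_ss, the level will rise toward this value.)

3.57 m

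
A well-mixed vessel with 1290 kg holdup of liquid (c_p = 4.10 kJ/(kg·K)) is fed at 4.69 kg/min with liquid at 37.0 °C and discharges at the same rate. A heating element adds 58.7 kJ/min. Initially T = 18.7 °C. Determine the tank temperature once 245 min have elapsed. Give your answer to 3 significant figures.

Heat balance on the well-mixed liquid: M c_p dT/dt = ṁ c_p (T_in − T) + 58.7.
Rearrange: dT/dt = (T_ss − T)/τ with τ = M/ṁ = 275.05 min and T_ss = T_in + Q̇/(ṁ c_p) = 40.053 °C.
T approaches T_ss exponentially: T(t) = T_ss + (T₀ − T_ss) e^(−t/τ).
T(245) = 40.053 + (-21.353)·e^(−245/275.05) = 40.053 + (-21.353)·0.41035 = 31.291 °C.

31.3 °C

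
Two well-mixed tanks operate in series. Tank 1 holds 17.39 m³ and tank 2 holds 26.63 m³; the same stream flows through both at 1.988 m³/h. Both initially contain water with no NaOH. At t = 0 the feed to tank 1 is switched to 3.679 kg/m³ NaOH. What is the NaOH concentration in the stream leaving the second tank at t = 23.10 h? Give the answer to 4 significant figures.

Species balance on tank i: dCᵢ/dt = (Cᵢ₋₁ − Cᵢ)/τᵢ with τᵢ = Vᵢ/Q.
τ₁ = 17.39/1.988 = 8.74748 h; τ₂ = 26.63/1.988 = 13.3954 h.
Solving the cascade with C₁(0)=C₂(0)=0 gives C₂(t) = C_in[1 − (τ₁ e^(−t/τ₁) − τ₂ e^(−t/τ₂))/(τ₁ − τ₂)].
At t = 23.10: e^(−t/τ₁) = 0.0713071, e^(−t/τ₂) = 0.178266.
C₂ = 3.679·[1 − (8.74748·0.0713071 − 13.3954·0.178266)/(-4.64789)] = 3.679·0.620433 = 2.28257 kg/m³.

2.283 kg/m³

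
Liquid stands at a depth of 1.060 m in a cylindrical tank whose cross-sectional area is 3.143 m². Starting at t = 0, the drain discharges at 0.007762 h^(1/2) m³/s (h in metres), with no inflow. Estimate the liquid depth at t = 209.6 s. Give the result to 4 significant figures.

0.5941 m

Accumulation of liquid (constant cross-section A): A dh/dt = −0.007762 √h.
This is separable: 2 d(√h)/dt = −0.007762/A, so √h = √h₀ − (0.007762/(2A)) t.
√h = √1.060 − 0.007762·209.6/(2·3.143) = 1.02956 − 0.258816 = 0.770747.
h = 0.770747² = 0.594051 m.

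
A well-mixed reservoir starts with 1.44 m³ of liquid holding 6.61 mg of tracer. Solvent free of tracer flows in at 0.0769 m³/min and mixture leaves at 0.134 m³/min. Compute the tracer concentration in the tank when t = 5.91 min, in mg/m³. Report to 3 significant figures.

Total volume: dV/dt = Q_in − Q_out = -0.057100 m³/min, so V(t) = 1.44 − 0.057100 t and V(5.91) = 1.1025 m³.
Solute balance: dm/dt = 0 − Q_out C = −Q_out m/V(t).
Separate: dm/m = −Q_out dt/V(t) ⇒ ln(m/m₀) = −(Q_out/(Q_in−Q_out)) ln(V/V₀).
m = m₀ (V₀/V)^(Q_out/(Q_in−Q_out)) = 6.61 × (1.44/1.1025)^(-2.3468) = 3.5322 mg.
C = m/V = 3.5322/1.1025 = 3.2037 mg/m³.

3.20 mg/m³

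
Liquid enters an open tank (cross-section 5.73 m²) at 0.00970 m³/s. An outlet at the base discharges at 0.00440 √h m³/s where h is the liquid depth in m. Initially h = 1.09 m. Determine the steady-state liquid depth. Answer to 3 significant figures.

4.86 m

Level balance: A dh/dt = 0.00970 − 0.00440 √h. Setting dh/dt = 0:
Q_in = 0.00440 √h_ss ⇒ √h_ss = 0.00970/0.00440 = 2.2045.
h_ss = 2.2045² = 4.8600 m. (Since h₀ = 1.09 m < h_ss, the level will rise toward this value.)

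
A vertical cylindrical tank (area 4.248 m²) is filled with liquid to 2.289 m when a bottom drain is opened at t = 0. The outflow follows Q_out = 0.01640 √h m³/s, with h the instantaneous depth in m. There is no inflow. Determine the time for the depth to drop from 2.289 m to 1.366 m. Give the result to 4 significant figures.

178.3 s

Accumulation of liquid (constant cross-section A): A dh/dt = −0.01640 √h.
∫ h^(−1/2) dh = −(0.01640/A) ∫ dt, giving 2√h = 2√h₀ − (0.01640/A) t.
t = 2A(√h₀ − √h)/0.01640 = 2·4.248·(√2.289 − √1.366)/0.01640
  = 8.49600 × (1.51294 − 1.16876) / 0.01640 = 178.304 s.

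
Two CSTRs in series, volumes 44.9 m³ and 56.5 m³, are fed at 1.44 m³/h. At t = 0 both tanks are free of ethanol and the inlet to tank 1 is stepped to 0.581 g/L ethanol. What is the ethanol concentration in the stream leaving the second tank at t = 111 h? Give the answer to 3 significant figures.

0.478 g/L

Each tank obeys Vᵢ dCᵢ/dt = Q(Cᵢ₋₁ − Cᵢ), so τᵢ = Vᵢ/Q.
τ₁ = 44.9/1.44 = 31.181 h; τ₂ = 56.5/1.44 = 39.236 h.
Solving the cascade with C₁(0)=C₂(0)=0 gives C₂(t) = C_in[1 − (τ₁ e^(−t/τ₁) − τ₂ e^(−t/τ₂))/(τ₁ − τ₂)].
At t = 111: e^(−t/τ₁) = 0.028441, e^(−t/τ₂) = 0.059070.
C₂ = 0.581·[1 − (31.181·0.028441 − 39.236·0.059070)/(-8.0556)] = 0.581·0.82237 = 0.47780 g/L.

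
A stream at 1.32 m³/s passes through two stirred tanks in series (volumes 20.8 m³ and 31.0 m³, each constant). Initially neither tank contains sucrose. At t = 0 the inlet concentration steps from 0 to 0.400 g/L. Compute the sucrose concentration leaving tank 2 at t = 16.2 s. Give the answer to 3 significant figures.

Species balance on tank i: dCᵢ/dt = (Cᵢ₋₁ − Cᵢ)/τᵢ with τᵢ = Vᵢ/Q.
τ₁ = 20.8/1.32 = 15.758 s; τ₂ = 31.0/1.32 = 23.485 s.
Tank 1: C₁ = C_in(1 − e^(−t/τ₁)). Tank 2 (τ₁ ≠ τ₂): C₂ = C_in[1 − (τ₁ e^(−t/τ₁) − τ₂ e^(−t/τ₂))/(τ₁ − τ₂)].
At t = 16.2: e^(−t/τ₁) = 0.35769, e^(−t/τ₂) = 0.50167.
C₂ = 0.400·[1 − (15.758·0.35769 − 23.485·0.50167)/(-7.7273)] = 0.400·0.20472 = 0.081889 g/L.

0.0819 g/L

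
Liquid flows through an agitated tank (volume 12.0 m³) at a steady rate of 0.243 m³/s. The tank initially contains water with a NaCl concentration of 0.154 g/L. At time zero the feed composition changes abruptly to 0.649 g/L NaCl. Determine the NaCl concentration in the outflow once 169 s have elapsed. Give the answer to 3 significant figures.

Species balance on the tank: V dC/dt = Q(C_in − C).
Time constant τ = V/Q = 12.0/0.243 = 49.383 s.
This is linear first-order; C(t) = C_in + (C₀ − C_in) e^(−t/τ).
C(169) = 0.649 + (0.154 − 0.649)·e^(−169/49.383) = 0.649 + (-0.49500)·0.032639 = 0.63284 g/L.

0.633 g/L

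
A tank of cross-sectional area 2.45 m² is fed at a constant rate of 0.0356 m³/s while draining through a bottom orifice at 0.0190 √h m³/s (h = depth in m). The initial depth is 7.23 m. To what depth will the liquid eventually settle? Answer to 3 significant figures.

3.51 m

Level balance: A dh/dt = 0.0356 − 0.0190 √h. Setting dh/dt = 0:
Q_in = 0.0190 √h_ss ⇒ √h_ss = 0.0356/0.0190 = 1.8737.
h_ss = 1.8737² = 3.5107 m. (Since h₀ = 7.23 m > h_ss, the level will fall toward this value.)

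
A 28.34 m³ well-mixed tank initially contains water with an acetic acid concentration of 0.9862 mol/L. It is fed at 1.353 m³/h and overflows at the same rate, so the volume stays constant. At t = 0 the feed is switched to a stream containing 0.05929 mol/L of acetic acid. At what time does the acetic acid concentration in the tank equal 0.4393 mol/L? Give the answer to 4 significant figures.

18.68 h

Species balance: V dC/dt = Q(C_in − C) ⇒ τ = V/Q = 20.9460 h.
C(t) = C_in + (C₀ − C_in) e^(−t/τ). Set C = 0.4393 and solve for t:
e^(−t/τ) = (C − C_in)/(C₀ − C_in) = (0.4393 − 0.05929)/(0.9862 − 0.05929) = 0.409975
t = −τ ln(…) = 20.9460 × 0.891659 = 18.6767 h.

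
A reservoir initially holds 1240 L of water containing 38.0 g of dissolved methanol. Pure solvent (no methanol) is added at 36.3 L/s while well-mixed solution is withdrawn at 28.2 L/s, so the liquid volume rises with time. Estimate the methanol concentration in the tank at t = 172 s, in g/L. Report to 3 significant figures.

Total volume: dV/dt = Q_in − Q_out = 8.1000 L/s, so V(t) = 1240 + 8.1000 t and V(172) = 2633.2 L.
No methanol enters, so dm/dt = −Q_out · (m/V).
Separate: dm/m = −Q_out dt/V(t) ⇒ ln(m/m₀) = −(Q_out/(Q_in−Q_out)) ln(V/V₀).
m = m₀ (V₀/V)^(Q_out/(Q_in−Q_out)) = 38.0 × (1240/2633.2)^(3.4815) = 2.7614 g.
C = m/V = 2.7614/2633.2 = 0.0010487 g/L.

0.00105 g/L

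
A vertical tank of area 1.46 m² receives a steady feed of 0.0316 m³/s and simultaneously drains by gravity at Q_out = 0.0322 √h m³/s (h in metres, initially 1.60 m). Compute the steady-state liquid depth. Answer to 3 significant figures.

Level balance: A dh/dt = 0.0316 − 0.0322 √h. Setting dh/dt = 0:
Q_in = 0.0322 √h_ss ⇒ √h_ss = 0.0316/0.0322 = 0.98137.
h_ss = 0.98137² = 0.96308 m. (Since h₀ = 1.60 m > h_ss, the level will fall toward this value.)

0.963 m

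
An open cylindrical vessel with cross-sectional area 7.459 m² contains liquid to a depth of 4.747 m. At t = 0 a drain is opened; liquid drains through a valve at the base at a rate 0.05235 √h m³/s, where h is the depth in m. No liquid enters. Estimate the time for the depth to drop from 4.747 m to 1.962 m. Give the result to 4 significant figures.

Volume balance on the tank: A dh/dt = −0.05235 √h.
Separate and integrate: 2(√h − √h₀) = −(0.05235/A) t.
t = 2A(√h₀ − √h)/0.05235 = 2·7.459·(√4.747 − √1.962)/0.05235
  = 14.9180 × (2.17876 − 1.40071) / 0.05235 = 221.717 s.

221.7 s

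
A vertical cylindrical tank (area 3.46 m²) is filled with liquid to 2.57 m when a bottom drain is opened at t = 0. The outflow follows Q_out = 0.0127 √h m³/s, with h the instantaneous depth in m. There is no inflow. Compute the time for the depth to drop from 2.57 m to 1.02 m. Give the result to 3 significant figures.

323 s

A dh/dt = −Q_out = −0.0127 √h.
∫ h^(−1/2) dh = −(0.0127/A) ∫ dt, giving 2√h = 2√h₀ − (0.0127/A) t.
t = 2A(√h₀ − √h)/0.0127 = 2·3.46·(√2.57 − √1.02)/0.0127
  = 6.9200 × (1.6031 − 1.0100) / 0.0127 = 323.21 s.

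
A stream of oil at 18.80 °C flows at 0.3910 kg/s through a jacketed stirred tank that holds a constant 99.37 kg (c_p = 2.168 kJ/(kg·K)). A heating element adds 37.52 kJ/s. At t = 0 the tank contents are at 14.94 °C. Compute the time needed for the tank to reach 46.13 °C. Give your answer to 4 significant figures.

265.5 s

Heat balance on the well-mixed liquid: M c_p dT/dt = ṁ c_p (T_in − T) + 37.52.
τ = M/ṁ = 254.143 s; T_ss = T_in + Q̇/(ṁ c_p) = 63.0616 °C.
T(t) = T_ss + (T₀ − T_ss) e^(−t/τ). Set T = 46.13:
e^(−t/τ) = (46.13 − 63.0616)/(14.94 − 63.0616) = 0.351850
t = −254.143 · ln(0.351850) = 265.465 s.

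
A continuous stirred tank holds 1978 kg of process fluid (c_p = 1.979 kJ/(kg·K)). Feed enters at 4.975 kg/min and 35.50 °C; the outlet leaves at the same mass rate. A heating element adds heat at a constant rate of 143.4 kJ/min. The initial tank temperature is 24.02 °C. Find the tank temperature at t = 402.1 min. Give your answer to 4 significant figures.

40.59 °C

M c_p dT/dt = ṁ c_p (T_in − T) + Q̇.
τ = M/ṁ = 397.588 min; T_ss = T_in + Q̇/(ṁ c_p) = 35.50 + 143.4/(4.975·1.979) = 50.0650 °C.
Solution: T(t) = T_ss + (T₀ − T_ss) e^(−t/τ).
T(402.1) = 50.0650 + (-26.0450)·e^(−402.1/397.588) = 50.0650 + (-26.0450)·0.363728 = 40.5917 °C.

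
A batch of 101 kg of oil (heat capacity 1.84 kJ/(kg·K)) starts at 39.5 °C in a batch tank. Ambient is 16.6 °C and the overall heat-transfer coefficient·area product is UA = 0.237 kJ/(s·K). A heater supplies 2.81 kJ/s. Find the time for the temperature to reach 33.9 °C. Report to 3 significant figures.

Lumped-capacitance energy balance: M c_p dT/dt = UA(T_amb − T) + Q̇.
τ = M c_p/UA = 784.14 s; T_ss = T_amb + Q̇/UA = 16.6 + 2.81/0.237 = 28.457 °C.
T(t) = T_ss + (T₀ − T_ss)e^(−t/τ); set T = 33.9:
t = −τ ln[(T − T_ss)/(T₀ − T_ss)] = −784.14 · ln(0.49291) = 554.72 s.

555 s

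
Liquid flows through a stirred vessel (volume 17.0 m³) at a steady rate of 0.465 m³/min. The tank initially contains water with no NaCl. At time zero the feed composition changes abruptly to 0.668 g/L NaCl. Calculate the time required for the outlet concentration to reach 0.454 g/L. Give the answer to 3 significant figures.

41.6 min

Species balance: V dC/dt = Q(C_in − C) ⇒ τ = V/Q = 36.559 min.
C(t) = C_in + (C₀ − C_in) e^(−t/τ). Set C = 0.454 and solve for t:
e^(−t/τ) = (C − C_in)/(C₀ − C_in) = (0.454 − 0.668)/(0 − 0.668) = 0.32036
t = −τ ln(…) = 36.559 × 1.1383 = 41.616 min.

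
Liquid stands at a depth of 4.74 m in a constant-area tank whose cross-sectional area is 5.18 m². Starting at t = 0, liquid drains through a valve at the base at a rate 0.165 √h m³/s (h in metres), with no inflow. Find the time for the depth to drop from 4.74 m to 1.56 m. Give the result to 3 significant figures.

Volume balance on the tank: A dh/dt = −0.165 √h.
This is separable: 2 d(√h)/dt = −0.165/A, so √h = √h₀ − (0.165/(2A)) t.
t = 2A(√h₀ − √h)/0.165 = 2·5.18·(√4.74 − √1.56)/0.165
  = 10.360 × (2.1772 − 1.2490) / 0.165 = 58.277 s.

58.3 s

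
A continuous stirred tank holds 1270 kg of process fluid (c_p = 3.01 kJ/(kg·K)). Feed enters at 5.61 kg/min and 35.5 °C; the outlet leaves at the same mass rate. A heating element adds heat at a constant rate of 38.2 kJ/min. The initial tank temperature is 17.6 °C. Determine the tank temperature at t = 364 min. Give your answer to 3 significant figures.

First-law balance (no shaft work): M c_p dT/dt = ṁ c_p (T_in − T) + 38.2.
Rearrange: dT/dt = (T_ss − T)/τ with τ = M/ṁ = 226.38 min and T_ss = T_in + Q̇/(ṁ c_p) = 37.762 °C.
Integrating: T(t) = T_ss + (T₀ − T_ss) e^(−t/τ).
T(364) = 37.762 + (-20.162)·e^(−364/226.38) = 37.762 + (-20.162)·0.20031 = 33.724 °C.

33.7 °C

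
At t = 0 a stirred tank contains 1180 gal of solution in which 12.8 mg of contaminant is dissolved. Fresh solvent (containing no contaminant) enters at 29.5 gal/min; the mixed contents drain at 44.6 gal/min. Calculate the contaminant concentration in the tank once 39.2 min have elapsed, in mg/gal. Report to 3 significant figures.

Let m(t) be the amount of contaminant. Volume: V(t) = V₀ + (Q_in − Q_out) t = 1180 − 15.100 t; V(39.2) = 588.08 gal.
Solute balance: dm/dt = 0 − Q_out C = −Q_out m/V(t).
Separate: dm/m = −Q_out dt/V(t) ⇒ ln(m/m₀) = −(Q_out/(Q_in−Q_out)) ln(V/V₀).
m = m₀ (V₀/V)^(Q_out/(Q_in−Q_out)) = 12.8 × (1180/588.08)^(-2.9536) = 1.6364 mg.
C = m/V = 1.6364/588.08 = 0.0027826 mg/gal.

0.00278 mg/gal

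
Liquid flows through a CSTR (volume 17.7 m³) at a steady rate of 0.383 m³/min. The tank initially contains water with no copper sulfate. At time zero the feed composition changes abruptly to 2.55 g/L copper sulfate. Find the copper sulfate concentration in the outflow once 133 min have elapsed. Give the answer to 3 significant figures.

2.41 g/L

Mass balance on the solute (V constant): V dC/dt = Q(C_in − C).
Time constant τ = V/Q = 17.7/0.383 = 46.214 min.
Integrating: C(t) = C_in + (C₀ − C_in) e^(−t/τ).
C(133) = 2.55 + (0 − 2.55)·e^(−133/46.214) = 2.55 + (-2.5500)·0.056252 = 2.4066 g/L.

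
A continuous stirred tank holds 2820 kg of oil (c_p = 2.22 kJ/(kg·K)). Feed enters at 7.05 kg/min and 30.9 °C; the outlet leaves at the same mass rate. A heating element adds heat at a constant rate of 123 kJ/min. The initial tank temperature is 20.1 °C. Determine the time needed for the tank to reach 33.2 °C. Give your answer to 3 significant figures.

484 min

M c_p dT/dt = ṁ c_p (T_in − T) + Q̇.
τ = M/ṁ = 400.00 min; T_ss = T_in + Q̇/(ṁ c_p) = 38.759 °C.
T(t) = T_ss + (T₀ − T_ss) e^(−t/τ). Set T = 33.2:
e^(−t/τ) = (33.2 − 38.759)/(20.1 − 38.759) = 0.29792
t = −400.00 · ln(0.29792) = 484.37 min.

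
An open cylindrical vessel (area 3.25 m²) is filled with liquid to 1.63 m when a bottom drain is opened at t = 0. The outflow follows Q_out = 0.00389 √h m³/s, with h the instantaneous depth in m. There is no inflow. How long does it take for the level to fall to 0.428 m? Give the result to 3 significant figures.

A dh/dt = −Q_out = −0.00389 √h.
∫ h^(−1/2) dh = −(0.00389/A) ∫ dt, giving 2√h = 2√h₀ − (0.00389/A) t.
t = 2A(√h₀ − √h)/0.00389 = 2·3.25·(√1.63 − √0.428)/0.00389
  = 6.5000 × (1.2767 − 0.65422) / 0.00389 = 1040.2 s.

1040 s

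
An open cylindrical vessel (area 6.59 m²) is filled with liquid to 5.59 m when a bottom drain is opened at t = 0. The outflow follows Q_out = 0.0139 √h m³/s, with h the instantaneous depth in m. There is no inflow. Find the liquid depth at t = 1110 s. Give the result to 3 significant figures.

1.42 m

With no inflow, A dh/dt = −0.0139 √h.
This is separable: 2 d(√h)/dt = −0.0139/A, so √h = √h₀ − (0.0139/(2A)) t.
√h = √5.59 − 0.0139·1110/(2·6.59) = 2.3643 − 1.1706 = 1.1937.
h = 1.1937² = 1.4249 m.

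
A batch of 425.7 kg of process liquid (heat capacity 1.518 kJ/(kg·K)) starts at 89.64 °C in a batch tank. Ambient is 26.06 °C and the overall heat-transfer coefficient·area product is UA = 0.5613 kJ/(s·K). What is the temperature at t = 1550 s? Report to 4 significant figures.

42.60 °C

Lumped-capacitance energy balance: M c_p dT/dt = UA(T_amb − T).
dT/dt = (T_ss − T)/τ with T_ss = T_amb = 26.0600 °C, τ = M c_p/UA = 425.7·1.518/0.5613 = 1151.28 s.
T approaches T_ss exponentially: T(t) = T_ss + (T₀ − T_ss) e^(−t/τ).
T(1550) = 26.0600 + (63.5800)·0.260194 = 42.6031 °C.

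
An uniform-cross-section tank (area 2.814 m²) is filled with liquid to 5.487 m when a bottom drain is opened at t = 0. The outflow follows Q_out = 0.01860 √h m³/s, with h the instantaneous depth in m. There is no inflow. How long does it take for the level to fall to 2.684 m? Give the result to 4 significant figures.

213.1 s

With no inflow, A dh/dt = −0.01860 √h.
∫ h^(−1/2) dh = −(0.01860/A) ∫ dt, giving 2√h = 2√h₀ − (0.01860/A) t.
t = 2A(√h₀ − √h)/0.01860 = 2·2.814·(√5.487 − √2.684)/0.01860
  = 5.62800 × (2.34243 − 1.63829) / 0.01860 = 213.060 s.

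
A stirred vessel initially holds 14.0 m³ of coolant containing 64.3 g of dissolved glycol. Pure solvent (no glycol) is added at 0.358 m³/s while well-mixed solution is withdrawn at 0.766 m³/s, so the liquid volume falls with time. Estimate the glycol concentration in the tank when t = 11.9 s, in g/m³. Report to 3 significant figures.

Total volume: dV/dt = Q_in − Q_out = -0.40800 m³/s, so V(t) = 14.0 − 0.40800 t and V(11.9) = 9.1448 m³.
Solute balance: dm/dt = 0 − Q_out C = −Q_out m/V(t).
dm/m = −Q_out dt/(V₀ − 0.40800 t); integrating gives ln(m/m₀) = −(Q_out/(Q_in−Q_out)) ln(V/V₀).
m = m₀ (V₀/V)^(Q_out/(Q_in−Q_out)) = 64.3 × (14.0/9.1448)^(-1.8775) = 28.905 g.
C = m/V = 28.905/9.1448 = 3.1608 g/m³.

3.16 g/m³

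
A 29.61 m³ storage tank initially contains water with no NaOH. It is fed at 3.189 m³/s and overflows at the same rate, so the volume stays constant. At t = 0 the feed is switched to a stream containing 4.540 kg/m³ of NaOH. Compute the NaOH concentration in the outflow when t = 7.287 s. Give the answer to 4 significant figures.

2.469 kg/m³

Species balance on the tank: V dC/dt = Q(C_in − C).
Rewrite as dC/dt + C/τ = C_in/τ, τ = V/Q = 9.28504 s.
This is linear first-order; C(t) = C_in + (C₀ − C_in) e^(−t/τ).
C(7.287) = 4.540 + (0 − 4.540)·e^(−7.287/9.28504) = 4.540 + (-4.54000)·0.456206 = 2.46882 kg/m³.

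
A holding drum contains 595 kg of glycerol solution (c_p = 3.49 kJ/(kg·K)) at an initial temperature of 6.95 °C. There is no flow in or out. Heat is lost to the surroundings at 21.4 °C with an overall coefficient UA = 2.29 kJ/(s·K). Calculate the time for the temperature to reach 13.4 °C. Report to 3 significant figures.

536 s

Lumped-capacitance energy balance: M c_p dT/dt = UA(T_amb − T).
τ = M c_p/UA = 906.79 s; T_ss = T_amb = 21.400 °C.
T(t) = T_ss + (T₀ − T_ss)e^(−t/τ); set T = 13.4:
t = −τ ln[(T − T_ss)/(T₀ − T_ss)] = −906.79 · ln(0.55363) = 536.14 s.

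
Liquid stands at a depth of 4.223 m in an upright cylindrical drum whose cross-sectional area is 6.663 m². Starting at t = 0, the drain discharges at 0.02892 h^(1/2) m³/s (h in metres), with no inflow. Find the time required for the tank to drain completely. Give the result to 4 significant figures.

A dh/dt = −Q_out = −0.02892 √h.
∫ h^(−1/2) dh = −(0.02892/A) ∫ dt, giving 2√h = 2√h₀ − (0.02892/A) t.
Tank is empty when √h = 0: t_empty = 2A√h₀/0.02892.
t_empty = 2·6.663·√4.223/0.02892 = 13.3260·2.05499/0.02892 = 946.917 s.

946.9 s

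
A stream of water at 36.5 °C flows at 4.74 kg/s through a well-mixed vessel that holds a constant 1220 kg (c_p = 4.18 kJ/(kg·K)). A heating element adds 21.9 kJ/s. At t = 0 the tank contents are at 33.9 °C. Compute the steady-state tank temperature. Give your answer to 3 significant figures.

M c_p dT/dt = ṁ c_p (T_in − T) + Q̇.
At steady state dT/dt = 0 ⇒ T_ss = T_in + Q̇/(ṁ c_p) = 36.5 + 21.9/(4.74·4.18) = 37.605 °C.

37.6 °C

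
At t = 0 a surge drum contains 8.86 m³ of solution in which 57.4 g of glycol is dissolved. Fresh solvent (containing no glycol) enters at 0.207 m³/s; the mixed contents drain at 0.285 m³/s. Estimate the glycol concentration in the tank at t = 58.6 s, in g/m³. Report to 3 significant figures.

0.945 g/m³

Let m(t) be the amount of glycol. Volume: V(t) = V₀ + (Q_in − Q_out) t = 8.86 − 0.078000 t; V(58.6) = 4.2892 m³.
No glycol enters, so dm/dt = −Q_out · (m/V).
Separate: dm/m = −Q_out dt/V(t) ⇒ ln(m/m₀) = −(Q_out/(Q_in−Q_out)) ln(V/V₀).
m = m₀ (V₀/V)^(Q_out/(Q_in−Q_out)) = 57.4 × (8.86/4.2892)^(-3.6538) = 4.0527 g.
C = m/V = 4.0527/4.2892 = 0.94485 g/m³.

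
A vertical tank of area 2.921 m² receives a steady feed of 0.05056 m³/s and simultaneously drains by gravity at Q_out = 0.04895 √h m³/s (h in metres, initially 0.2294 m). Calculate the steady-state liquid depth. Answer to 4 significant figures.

Mass balance (ρ constant): A dh/dt = Q_in − 0.04895 √h. At steady state dh/dt = 0:
Q_in = 0.04895 √h_ss ⇒ √h_ss = 0.05056/0.04895 = 1.03289.
h_ss = 1.03289² = 1.06686 m. (Since h₀ = 0.2294 m < h_ss, the level will rise toward this value.)

1.067 m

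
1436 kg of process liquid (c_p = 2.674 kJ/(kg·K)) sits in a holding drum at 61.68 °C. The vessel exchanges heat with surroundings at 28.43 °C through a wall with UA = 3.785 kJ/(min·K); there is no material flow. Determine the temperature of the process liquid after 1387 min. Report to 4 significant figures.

36.90 °C

M c_p dT/dt = −UA(T − T_amb).
dT/dt = (T_ss − T)/τ with T_ss = T_amb = 28.4300 °C, τ = M c_p/UA = 1436·2.674/3.785 = 1014.50 min.
This is linear first-order; T(t) = T_ss + (T₀ − T_ss) e^(−t/τ).
T(1387) = 28.4300 + (33.2500)·0.254824 = 36.9029 °C.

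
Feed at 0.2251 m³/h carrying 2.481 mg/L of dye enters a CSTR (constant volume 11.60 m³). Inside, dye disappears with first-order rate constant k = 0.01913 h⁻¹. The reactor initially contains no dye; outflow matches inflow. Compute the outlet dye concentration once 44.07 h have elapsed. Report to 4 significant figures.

1.021 mg/L

V dC/dt = Q(C_in − C) − k V C.
dC/dt = (Q/V) C_in − (Q/V + k) C; effective rate a = Q/V + k = 0.0194052 + 0.01913 = 0.0385352 h⁻¹.
C_ss = Q C_in/(Q + kV) = 1.24936 mg/L; C(t) = C_ss + (C₀ − C_ss) e^(−a t).
C(44.07) = 1.24936 + (-1.24936)·e^(−0.0385352·44.07) = 1.24936 + (-1.24936)·0.183004 = 1.02072 mg/L.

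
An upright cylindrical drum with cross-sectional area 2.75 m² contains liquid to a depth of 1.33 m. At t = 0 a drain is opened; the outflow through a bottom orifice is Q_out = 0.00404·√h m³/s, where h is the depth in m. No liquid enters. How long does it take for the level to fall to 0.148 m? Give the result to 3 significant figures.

Mass balance (ρ constant): A dh/dt = −0.00404 √h.
∫ h^(−1/2) dh = −(0.00404/A) ∫ dt, giving 2√h = 2√h₀ − (0.00404/A) t.
t = 2A(√h₀ − √h)/0.00404 = 2·2.75·(√1.33 − √0.148)/0.00404
  = 5.5000 × (1.1533 − 0.38471) / 0.00404 = 1046.3 s.

1050 s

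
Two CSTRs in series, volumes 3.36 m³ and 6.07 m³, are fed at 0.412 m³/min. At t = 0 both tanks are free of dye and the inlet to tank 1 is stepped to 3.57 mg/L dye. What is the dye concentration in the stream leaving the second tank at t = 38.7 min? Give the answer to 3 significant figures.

3.03 mg/L

Time constants: τᵢ = Vᵢ/Q for each well-mixed tank.
τ₁ = 3.36/0.412 = 8.1553 min; τ₂ = 6.07/0.412 = 14.733 min.
Tank 1: C₁ = C_in(1 − e^(−t/τ₁)). Tank 2 (τ₁ ≠ τ₂): C₂ = C_in[1 − (τ₁ e^(−t/τ₁) − τ₂ e^(−t/τ₂))/(τ₁ − τ₂)].
At t = 38.7: e^(−t/τ₁) = 0.0086920, e^(−t/τ₂) = 0.072313.
C₂ = 3.57·[1 − (8.1553·0.0086920 − 14.733·0.072313)/(-6.5777)] = 3.57·0.84881 = 3.0302 mg/L.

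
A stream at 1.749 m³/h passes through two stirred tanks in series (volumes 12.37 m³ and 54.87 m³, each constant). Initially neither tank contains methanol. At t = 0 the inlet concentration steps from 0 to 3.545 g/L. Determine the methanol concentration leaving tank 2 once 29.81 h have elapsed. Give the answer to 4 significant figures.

1.791 g/L

Each tank obeys Vᵢ dCᵢ/dt = Q(Cᵢ₋₁ − Cᵢ), so τᵢ = Vᵢ/Q.
τ₁ = 12.37/1.749 = 7.07261 h; τ₂ = 54.87/1.749 = 31.3722 h.
Solving the cascade with C₁(0)=C₂(0)=0 gives C₂(t) = C_in[1 − (τ₁ e^(−t/τ₁) − τ₂ e^(−t/τ₂))/(τ₁ − τ₂)].
At t = 29.81: e^(−t/τ₁) = 0.0147745, e^(−t/τ₂) = 0.386662.
C₂ = 3.545·[1 − (7.07261·0.0147745 − 31.3722·0.386662)/(-24.2996)] = 3.545·0.505097 = 1.79057 g/L.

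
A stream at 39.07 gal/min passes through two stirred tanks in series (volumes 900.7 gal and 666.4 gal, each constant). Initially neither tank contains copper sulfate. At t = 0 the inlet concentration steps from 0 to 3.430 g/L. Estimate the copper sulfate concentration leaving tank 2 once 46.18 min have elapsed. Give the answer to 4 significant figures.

Each tank obeys Vᵢ dCᵢ/dt = Q(Cᵢ₋₁ − Cᵢ), so τᵢ = Vᵢ/Q.
τ₁ = 900.7/39.07 = 23.0535 min; τ₂ = 666.4/39.07 = 17.0566 min.
Solving the cascade with C₁(0)=C₂(0)=0 gives C₂(t) = C_in[1 − (τ₁ e^(−t/τ₁) − τ₂ e^(−t/τ₂))/(τ₁ − τ₂)].
At t = 46.18: e^(−t/τ₁) = 0.134907, e^(−t/τ₂) = 0.0667059.
C₂ = 3.430·[1 − (23.0535·0.134907 − 17.0566·0.0667059)/(5.99693)] = 3.430·0.671113 = 2.30192 g/L.

2.302 g/L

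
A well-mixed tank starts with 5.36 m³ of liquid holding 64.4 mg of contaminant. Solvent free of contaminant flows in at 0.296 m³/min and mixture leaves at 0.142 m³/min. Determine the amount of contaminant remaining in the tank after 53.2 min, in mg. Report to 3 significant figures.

27.4 mg

Total volume: dV/dt = Q_in − Q_out = 0.15400 m³/min, so V(t) = 5.36 + 0.15400 t and V(53.2) = 13.553 m³.
Solute balance: dm/dt = 0 − Q_out C = −Q_out m/V(t).
dm/m = −Q_out dt/(V₀ + 0.15400 t); integrating gives ln(m/m₀) = −(Q_out/(Q_in−Q_out)) ln(V/V₀).
m = m₀ (V₀/V)^(Q_out/(Q_in−Q_out)) = 64.4 × (5.36/13.553)^(0.92208) = 27.379 mg.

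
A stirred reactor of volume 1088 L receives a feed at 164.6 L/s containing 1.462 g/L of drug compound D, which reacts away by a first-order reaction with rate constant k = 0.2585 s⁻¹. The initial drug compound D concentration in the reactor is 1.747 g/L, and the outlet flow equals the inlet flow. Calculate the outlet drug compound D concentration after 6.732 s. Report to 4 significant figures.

0.6163 g/L

V dC/dt = Q(C_in − C) − k V C.
This is linear with rate a = Q/V + k = 0.409787 s⁻¹.
C_ss = Q C_in/(Q + kV) = 0.539747 g/L; C(t) = C_ss + (C₀ − C_ss) e^(−a t).
C(6.732) = 0.539747 + (1.20725)·e^(−0.409787·6.732) = 0.539747 + (1.20725)·0.0633751 = 0.616257 g/L.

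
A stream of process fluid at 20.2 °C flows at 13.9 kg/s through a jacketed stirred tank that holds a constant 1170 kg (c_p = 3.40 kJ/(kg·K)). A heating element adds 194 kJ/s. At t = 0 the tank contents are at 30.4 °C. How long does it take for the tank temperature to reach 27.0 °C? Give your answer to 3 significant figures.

M c_p dT/dt = ṁ c_p (T_in − T) + Q̇.
τ = M/ṁ = 84.173 s; T_ss = T_in + Q̇/(ṁ c_p) = 24.305 °C.
T(t) = T_ss + (T₀ − T_ss) e^(−t/τ). Set T = 27.0:
e^(−t/τ) = (27.0 − 24.305)/(30.4 − 24.305) = 0.44217
t = −84.173 · ln(0.44217) = 68.690 s.

68.7 s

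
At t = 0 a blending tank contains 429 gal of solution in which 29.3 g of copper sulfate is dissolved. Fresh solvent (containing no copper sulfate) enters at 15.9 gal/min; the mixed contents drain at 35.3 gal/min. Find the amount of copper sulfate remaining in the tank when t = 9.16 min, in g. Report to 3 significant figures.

11.1 g

Total volume: dV/dt = Q_in − Q_out = -19.400 gal/min, so V(t) = 429 − 19.400 t and V(9.16) = 251.30 gal.
Solute balance: dm/dt = 0 − Q_out C = −Q_out m/V(t).
dm/m = −Q_out dt/(V₀ − 19.400 t); integrating gives ln(m/m₀) = −(Q_out/(Q_in−Q_out)) ln(V/V₀).
m = m₀ (V₀/V)^(Q_out/(Q_in−Q_out)) = 29.3 × (429/251.30)^(-1.8196) = 11.072 g.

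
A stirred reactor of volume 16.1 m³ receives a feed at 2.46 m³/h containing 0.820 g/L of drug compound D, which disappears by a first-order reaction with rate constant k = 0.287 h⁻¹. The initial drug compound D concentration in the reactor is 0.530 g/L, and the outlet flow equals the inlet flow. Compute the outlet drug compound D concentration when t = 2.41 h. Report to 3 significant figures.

0.370 g/L

V dC/dt = Q(C_in − C) − k V C.
dC/dt = (Q/V) C_in − (Q/V + k) C; effective rate a = Q/V + k = 0.15280 + 0.287 = 0.43980 h⁻¹.
C_ss = Q C_in/(Q + kV) = 0.28489 g/L; C(t) = C_ss + (C₀ − C_ss) e^(−a t).
C(2.41) = 0.28489 + (0.24511)·e^(−0.43980·2.41) = 0.28489 + (0.24511)·0.34649 = 0.36982 g/L.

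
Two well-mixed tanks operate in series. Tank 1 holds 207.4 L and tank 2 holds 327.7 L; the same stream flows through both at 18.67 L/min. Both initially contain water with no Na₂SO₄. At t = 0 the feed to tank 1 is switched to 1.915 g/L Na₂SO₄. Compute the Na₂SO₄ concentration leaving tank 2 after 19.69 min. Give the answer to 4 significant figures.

0.7770 g/L

Species balance on tank i: dCᵢ/dt = (Cᵢ₋₁ − Cᵢ)/τᵢ with τᵢ = Vᵢ/Q.
τ₁ = 207.4/18.67 = 11.1087 min; τ₂ = 327.7/18.67 = 17.5522 min.
Tank 1: C₁ = C_in(1 − e^(−t/τ₁)). Tank 2 (τ₁ ≠ τ₂): C₂ = C_in[1 − (τ₁ e^(−t/τ₁) − τ₂ e^(−t/τ₂))/(τ₁ − τ₂)].
At t = 19.69: e^(−t/τ₁) = 0.169911, e^(−t/τ₂) = 0.325695.
C₂ = 1.915·[1 − (11.1087·0.169911 − 17.5522·0.325695)/(-6.44349)] = 1.915·0.405731 = 0.776975 g/L.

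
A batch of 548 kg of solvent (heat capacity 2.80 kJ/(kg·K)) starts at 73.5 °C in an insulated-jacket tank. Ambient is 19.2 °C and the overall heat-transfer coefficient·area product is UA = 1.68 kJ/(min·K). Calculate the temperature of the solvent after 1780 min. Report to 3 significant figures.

First-law balance (no shaft work): M c_p dT/dt = −UA(T − T_amb).
dT/dt = (T_ss − T)/τ with T_ss = T_amb = 19.200 °C, τ = M c_p/UA = 548·2.80/1.68 = 913.33 min.
Solution: T(t) = T_ss + (T₀ − T_ss) e^(−t/τ).
T(1780) = 19.200 + (54.300)·0.14243 = 26.934 °C.

26.9 °C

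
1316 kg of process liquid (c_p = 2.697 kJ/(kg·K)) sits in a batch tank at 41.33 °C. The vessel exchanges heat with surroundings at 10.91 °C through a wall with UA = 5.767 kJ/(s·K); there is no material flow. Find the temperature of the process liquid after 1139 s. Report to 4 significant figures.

M c_p dT/dt = −UA(T − T_amb).
dT/dt = (T_ss − T)/τ with T_ss = T_amb = 10.9100 °C, τ = M c_p/UA = 1316·2.697/5.767 = 615.442 s.
Integrating: T(t) = T_ss + (T₀ − T_ss) e^(−t/τ).
T(1139) = 10.9100 + (30.4200)·0.157127 = 15.6898 °C.

15.69 °C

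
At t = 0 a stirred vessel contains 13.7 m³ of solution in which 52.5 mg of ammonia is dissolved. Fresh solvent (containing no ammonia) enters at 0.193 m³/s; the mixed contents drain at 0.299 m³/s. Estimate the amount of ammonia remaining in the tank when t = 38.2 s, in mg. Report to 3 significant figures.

Let m(t) be the amount of ammonia. Volume: V(t) = V₀ + (Q_in − Q_out) t = 13.7 − 0.10600 t; V(38.2) = 9.6508 m³.
No ammonia enters, so dm/dt = −Q_out · (m/V).
dm/m = −Q_out dt/(V₀ − 0.10600 t); integrating gives ln(m/m₀) = −(Q_out/(Q_in−Q_out)) ln(V/V₀).
m = m₀ (V₀/V)^(Q_out/(Q_in−Q_out)) = 52.5 × (13.7/9.6508)^(-2.8208) = 19.542 mg.

19.5 mg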